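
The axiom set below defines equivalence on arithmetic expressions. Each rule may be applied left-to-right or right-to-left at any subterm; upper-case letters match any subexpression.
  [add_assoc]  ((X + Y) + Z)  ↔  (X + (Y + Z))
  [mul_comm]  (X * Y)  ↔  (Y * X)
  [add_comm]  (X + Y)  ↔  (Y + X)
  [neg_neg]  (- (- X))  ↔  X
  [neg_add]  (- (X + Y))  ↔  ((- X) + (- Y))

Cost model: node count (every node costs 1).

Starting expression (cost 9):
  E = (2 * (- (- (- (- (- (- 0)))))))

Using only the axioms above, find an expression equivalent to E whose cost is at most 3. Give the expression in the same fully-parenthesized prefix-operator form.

(2 * 0)   [cost 3]

1. [neg_neg →] (- (- 0))  →  0;  E = (2 * (- (- (- (- 0)))))
2. [neg_neg →] (- (- (- 0)))  →  (- 0);  E = (2 * (- (- 0)))
3. [neg_neg →] (- (- 0))  →  0;  cost 3 ≤ 3, done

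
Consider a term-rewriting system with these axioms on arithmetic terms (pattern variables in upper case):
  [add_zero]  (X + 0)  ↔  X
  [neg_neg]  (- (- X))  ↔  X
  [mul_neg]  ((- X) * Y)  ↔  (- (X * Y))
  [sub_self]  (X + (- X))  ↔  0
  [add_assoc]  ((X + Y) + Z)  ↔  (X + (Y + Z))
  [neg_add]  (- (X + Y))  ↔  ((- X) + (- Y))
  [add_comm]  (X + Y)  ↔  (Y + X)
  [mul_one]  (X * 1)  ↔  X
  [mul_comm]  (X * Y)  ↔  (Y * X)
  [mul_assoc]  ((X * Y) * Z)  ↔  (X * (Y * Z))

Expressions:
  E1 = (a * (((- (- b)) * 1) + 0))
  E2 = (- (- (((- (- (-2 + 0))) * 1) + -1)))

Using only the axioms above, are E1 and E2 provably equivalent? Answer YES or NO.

NO

The axioms are sound identities: if E1 ↔* E2 then E1 and E2 evaluate identically under any assignment.
Under a=0, b=0: E1 evaluates to 0, E2 to -3. Distinct ⇒ no rewrite sequence connects them.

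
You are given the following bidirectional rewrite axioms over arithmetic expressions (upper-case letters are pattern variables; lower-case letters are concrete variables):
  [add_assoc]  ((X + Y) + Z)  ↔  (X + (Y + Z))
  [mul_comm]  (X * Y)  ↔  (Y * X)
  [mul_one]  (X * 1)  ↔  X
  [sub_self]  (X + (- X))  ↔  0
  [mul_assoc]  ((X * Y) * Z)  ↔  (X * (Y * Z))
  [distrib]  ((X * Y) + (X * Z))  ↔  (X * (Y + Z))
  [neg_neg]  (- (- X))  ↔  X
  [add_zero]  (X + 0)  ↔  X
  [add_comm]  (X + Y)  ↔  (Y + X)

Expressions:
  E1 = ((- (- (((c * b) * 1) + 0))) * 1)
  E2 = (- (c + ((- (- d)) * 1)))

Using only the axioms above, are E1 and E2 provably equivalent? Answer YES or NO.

All listed rules preserve value, hence provable equivalence implies equal values everywhere; look for a separating assignment.
b=0, c=0, d=1 gives E1 ↦ 0, E2 ↦ -1; values differ ⇒ not provably equivalent.

NO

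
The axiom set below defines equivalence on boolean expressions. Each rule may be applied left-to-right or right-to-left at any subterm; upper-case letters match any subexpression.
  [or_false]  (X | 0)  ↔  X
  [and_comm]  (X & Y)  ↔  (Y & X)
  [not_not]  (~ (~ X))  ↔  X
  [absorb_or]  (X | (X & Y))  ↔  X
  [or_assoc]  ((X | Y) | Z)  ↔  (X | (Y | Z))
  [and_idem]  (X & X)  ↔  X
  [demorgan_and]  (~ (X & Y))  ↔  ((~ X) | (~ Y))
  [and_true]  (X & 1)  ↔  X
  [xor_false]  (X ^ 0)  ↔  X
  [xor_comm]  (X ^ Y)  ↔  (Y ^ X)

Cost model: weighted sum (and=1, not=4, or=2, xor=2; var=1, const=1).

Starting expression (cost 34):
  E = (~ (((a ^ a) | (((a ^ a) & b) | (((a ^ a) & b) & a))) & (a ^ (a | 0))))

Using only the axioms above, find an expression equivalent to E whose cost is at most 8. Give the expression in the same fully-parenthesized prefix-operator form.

1. [absorb_or →] (((a ^ a) & b) | (((a ^ a) & b) & a))  →  ((a ^ a) & b);  E = (~ (((a ^ a) | ((a ^ a) & b)) & (a ^ (a | 0))))
2. [or_false →] (a | 0)  →  a;  E = (~ (((a ^ a) | ((a ^ a) & b)) & (a ^ a)))
3. [absorb_or →] ((a ^ a) | ((a ^ a) & b))  →  (a ^ a);  E = (~ ((a ^ a) & (a ^ a)))
4. [and_idem →] ((a ^ a) & (a ^ a))  →  (a ^ a);  cost 8 ≤ 8, done

(~ (a ^ a))   [cost 8]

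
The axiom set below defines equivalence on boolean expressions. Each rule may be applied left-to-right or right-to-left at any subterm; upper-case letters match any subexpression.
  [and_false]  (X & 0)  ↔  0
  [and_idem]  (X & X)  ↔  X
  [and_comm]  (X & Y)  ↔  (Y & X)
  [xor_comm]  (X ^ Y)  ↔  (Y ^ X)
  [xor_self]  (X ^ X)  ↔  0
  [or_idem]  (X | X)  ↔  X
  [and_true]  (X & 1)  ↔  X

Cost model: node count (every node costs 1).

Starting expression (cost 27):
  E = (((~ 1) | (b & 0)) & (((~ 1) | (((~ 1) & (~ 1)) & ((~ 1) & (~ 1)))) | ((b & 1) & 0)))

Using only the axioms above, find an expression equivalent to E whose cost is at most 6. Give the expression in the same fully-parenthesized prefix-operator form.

step 1: and_idem (→) rewrites (((~ 1) & (~ 1)) & ((~ 1) & (~ 1))) into ((~ 1) & (~ 1)), now (((~ 1) | (b & 0)) & (((~ 1) | ((~ 1) & (~ 1))) | ((b & 1) & 0)))
step 2: and_idem (→) rewrites ((~ 1) & (~ 1)) into (~ 1), now (((~ 1) | (b & 0)) & (((~ 1) | (~ 1)) | ((b & 1) & 0)))
step 3: and_comm (→) rewrites (((~ 1) | (b & 0)) & (((~ 1) | (~ 1)) | ((b & 1) & 0))) into ((((~ 1) | (~ 1)) | ((b & 1) & 0)) & ((~ 1) | (b & 0)))
step 4: or_idem (→) rewrites ((~ 1) | (~ 1)) into (~ 1), now (((~ 1) | ((b & 1) & 0)) & ((~ 1) | (b & 0)))
step 5: and_true (→) rewrites (b & 1) into b, now (((~ 1) | (b & 0)) & ((~ 1) | (b & 0)))
step 6: and_idem (→) rewrites (((~ 1) | (b & 0)) & ((~ 1) | (b & 0))) into ((~ 1) | (b & 0)), reaching cost 6 (bound 6)

((~ 1) | (b & 0))   [cost 6]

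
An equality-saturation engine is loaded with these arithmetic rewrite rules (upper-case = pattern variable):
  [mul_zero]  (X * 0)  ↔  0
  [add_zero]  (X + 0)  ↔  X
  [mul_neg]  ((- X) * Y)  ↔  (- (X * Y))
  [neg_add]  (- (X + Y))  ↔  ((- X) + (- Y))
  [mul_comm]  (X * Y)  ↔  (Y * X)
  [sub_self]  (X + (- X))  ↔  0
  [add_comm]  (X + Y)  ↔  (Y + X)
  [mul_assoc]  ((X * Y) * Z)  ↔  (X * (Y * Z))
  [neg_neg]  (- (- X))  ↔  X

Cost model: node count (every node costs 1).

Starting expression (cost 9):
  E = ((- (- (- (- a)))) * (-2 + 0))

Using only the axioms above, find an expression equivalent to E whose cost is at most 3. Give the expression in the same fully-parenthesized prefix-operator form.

1. [neg_neg →] (- (- (- a)))  →  (- a);  E = ((- (- a)) * (-2 + 0))
2. [neg_neg →] (- (- a))  →  a;  E = (a * (-2 + 0))
3. [add_zero →] (-2 + 0)  →  -2;  cost 3 ≤ 3, done

(a * -2)   [cost 3]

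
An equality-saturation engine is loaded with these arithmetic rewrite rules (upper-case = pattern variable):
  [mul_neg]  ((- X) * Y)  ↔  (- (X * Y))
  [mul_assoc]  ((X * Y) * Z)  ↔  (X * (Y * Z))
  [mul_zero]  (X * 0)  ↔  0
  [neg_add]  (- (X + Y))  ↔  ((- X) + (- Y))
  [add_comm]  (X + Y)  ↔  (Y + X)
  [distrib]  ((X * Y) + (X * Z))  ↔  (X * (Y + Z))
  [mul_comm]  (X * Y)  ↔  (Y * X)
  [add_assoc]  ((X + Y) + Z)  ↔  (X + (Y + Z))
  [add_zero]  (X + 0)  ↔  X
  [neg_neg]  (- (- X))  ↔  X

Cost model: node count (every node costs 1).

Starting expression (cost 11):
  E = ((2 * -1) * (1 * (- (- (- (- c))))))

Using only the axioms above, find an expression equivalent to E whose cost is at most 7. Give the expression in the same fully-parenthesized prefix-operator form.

1. [neg_neg →] (- (- (- (- c))))  →  (- (- c));  E = ((2 * -1) * (1 * (- (- c))))
2. [mul_comm →] (2 * -1)  →  (-1 * 2);  E = ((-1 * 2) * (1 * (- (- c))))
3. [neg_neg →] (- (- c))  →  c;  cost 7 ≤ 7, done

((-1 * 2) * (1 * c))   [cost 7]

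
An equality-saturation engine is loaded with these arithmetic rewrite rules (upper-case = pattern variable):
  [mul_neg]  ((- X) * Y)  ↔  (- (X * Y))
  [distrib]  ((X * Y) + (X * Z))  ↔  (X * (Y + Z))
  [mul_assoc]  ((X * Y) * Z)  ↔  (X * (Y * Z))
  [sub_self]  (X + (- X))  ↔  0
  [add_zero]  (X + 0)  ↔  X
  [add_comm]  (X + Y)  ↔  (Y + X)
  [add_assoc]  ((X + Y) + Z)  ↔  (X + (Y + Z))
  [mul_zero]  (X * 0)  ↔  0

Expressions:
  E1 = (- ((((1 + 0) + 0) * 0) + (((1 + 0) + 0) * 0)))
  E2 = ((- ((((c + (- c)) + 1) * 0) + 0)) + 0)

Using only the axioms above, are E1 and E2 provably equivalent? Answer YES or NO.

YES

(1) ((((1 + 0) + 0) * 0) + (((1 + 0) + 0) * 0))  =[distrib →]=  (((1 + 0) + 0) * (0 + 0))    ⊢ (- (((1 + 0) + 0) * (0 + 0)))
(2) (1 + 0)  =[add_zero →]=  1    ⊢ (- ((1 + 0) * (0 + 0)))
(3) (1 + 0)  =[add_zero →]=  1    ⊢ (- (1 * (0 + 0)))
(4) (0 + 0)  =[add_zero →]=  0    ⊢ (- (1 * 0))
(5) (- (1 * 0))  =[add_zero ←]=  ((- (1 * 0)) + 0)
(6) (1 * 0)  =[add_zero ←]=  ((1 * 0) + 0)    ⊢ ((- ((1 * 0) + 0)) + 0)
(7) 1  =[add_zero ←]=  (1 + 0)    ⊢ ((- (((1 + 0) * 0) + 0)) + 0)
(8) (1 + 0)  =[add_comm →]=  (0 + 1)    ⊢ ((- (((0 + 1) * 0) + 0)) + 0)
(9) 0  =[sub_self ←]=  (c + (- c))    ⊢ E2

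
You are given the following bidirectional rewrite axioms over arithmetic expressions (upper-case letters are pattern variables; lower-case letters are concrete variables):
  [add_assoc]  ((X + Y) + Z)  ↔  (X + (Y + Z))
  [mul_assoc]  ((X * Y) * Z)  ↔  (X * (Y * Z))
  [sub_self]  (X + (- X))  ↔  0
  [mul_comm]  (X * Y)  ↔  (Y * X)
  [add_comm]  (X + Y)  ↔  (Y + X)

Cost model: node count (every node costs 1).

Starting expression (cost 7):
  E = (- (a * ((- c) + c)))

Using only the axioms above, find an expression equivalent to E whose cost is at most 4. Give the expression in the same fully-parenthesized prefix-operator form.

1. [add_comm →] ((- c) + c)  →  (c + (- c));  E = (- (a * (c + (- c))))
2. [sub_self →] (c + (- c))  →  0;  cost 4 ≤ 4, done

(- (a * 0))   [cost 4]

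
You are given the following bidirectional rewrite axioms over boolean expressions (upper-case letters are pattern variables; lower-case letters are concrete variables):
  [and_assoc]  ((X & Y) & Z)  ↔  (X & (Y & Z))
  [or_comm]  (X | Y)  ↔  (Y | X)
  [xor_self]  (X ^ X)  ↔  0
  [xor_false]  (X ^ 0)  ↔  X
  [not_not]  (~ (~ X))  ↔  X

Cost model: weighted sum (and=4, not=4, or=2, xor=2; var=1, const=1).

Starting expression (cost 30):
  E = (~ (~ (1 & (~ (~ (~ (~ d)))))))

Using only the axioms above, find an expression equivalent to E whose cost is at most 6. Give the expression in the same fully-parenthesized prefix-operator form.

(1 & d)   [cost 6]

(1) (~ (~ d))  =[not_not →]=  d    ⊢ (~ (~ (1 & (~ (~ d)))))
(2) (~ (~ d))  =[not_not →]=  d    ⊢ (~ (~ (1 & d)))
(3) (~ (~ (1 & d)))  =[not_not →]=  (1 & d)    ⊢ cost 6, within 6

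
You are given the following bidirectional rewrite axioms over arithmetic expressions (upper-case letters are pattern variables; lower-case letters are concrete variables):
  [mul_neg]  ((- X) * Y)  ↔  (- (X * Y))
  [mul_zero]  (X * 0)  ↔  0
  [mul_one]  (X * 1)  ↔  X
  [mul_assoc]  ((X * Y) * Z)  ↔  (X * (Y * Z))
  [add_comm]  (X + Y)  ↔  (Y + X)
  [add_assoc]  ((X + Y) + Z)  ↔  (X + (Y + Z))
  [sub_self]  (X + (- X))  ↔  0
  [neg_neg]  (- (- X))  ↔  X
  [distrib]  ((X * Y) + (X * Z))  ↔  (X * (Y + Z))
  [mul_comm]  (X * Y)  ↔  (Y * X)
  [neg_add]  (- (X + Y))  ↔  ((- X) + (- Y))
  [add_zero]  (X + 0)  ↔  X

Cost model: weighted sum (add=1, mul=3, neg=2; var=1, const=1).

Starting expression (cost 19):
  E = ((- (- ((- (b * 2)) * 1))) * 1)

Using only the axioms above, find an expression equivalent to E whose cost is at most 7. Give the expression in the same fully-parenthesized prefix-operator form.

(- (b * 2))   [cost 7]

step 1: mul_one (→) rewrites ((- (- ((- (b * 2)) * 1))) * 1) into (- (- ((- (b * 2)) * 1)))
step 2: mul_one (→) rewrites ((- (b * 2)) * 1) into (- (b * 2)), now (- (- (- (b * 2))))
step 3: neg_neg (→) rewrites (- (- (- (b * 2)))) into (- (b * 2)), reaching cost 7 (bound 7)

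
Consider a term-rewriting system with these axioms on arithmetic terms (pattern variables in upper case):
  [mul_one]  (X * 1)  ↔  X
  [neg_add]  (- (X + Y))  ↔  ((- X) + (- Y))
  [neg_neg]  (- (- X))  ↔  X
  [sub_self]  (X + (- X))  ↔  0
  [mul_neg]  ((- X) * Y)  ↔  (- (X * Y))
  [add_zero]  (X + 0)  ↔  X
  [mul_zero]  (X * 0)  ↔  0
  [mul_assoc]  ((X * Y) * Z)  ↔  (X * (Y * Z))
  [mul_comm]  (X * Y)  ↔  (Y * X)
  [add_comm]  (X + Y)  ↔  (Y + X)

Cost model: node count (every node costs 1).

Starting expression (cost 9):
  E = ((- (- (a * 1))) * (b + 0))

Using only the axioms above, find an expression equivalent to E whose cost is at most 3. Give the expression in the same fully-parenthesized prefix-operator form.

(a * b)   [cost 3]

(1) (- (- (a * 1)))  =[neg_neg →]=  (a * 1)    ⊢ ((a * 1) * (b + 0))
(2) (a * 1)  =[mul_one →]=  a    ⊢ (a * (b + 0))
(3) (b + 0)  =[add_zero →]=  b    ⊢ cost 3, within 3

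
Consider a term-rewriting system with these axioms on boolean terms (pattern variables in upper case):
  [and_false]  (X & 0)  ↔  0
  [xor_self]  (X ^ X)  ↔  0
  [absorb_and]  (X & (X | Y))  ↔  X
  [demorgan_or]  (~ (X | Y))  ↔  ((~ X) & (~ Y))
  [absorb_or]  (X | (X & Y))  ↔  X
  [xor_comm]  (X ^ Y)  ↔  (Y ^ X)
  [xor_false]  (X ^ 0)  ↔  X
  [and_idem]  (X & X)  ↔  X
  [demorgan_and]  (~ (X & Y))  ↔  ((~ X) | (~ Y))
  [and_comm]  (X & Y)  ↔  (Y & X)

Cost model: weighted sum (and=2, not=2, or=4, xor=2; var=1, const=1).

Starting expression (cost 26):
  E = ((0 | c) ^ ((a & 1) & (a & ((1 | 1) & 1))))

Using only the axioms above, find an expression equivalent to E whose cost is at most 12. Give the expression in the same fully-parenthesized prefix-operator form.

((0 | c) ^ (a & 1))   [cost 12]

(1) ((1 | 1) & 1)  =[and_comm →]=  (1 & (1 | 1))    ⊢ ((0 | c) ^ ((a & 1) & (a & (1 & (1 | 1)))))
(2) (1 & (1 | 1))  =[absorb_and →]=  1    ⊢ ((0 | c) ^ ((a & 1) & (a & 1)))
(3) ((a & 1) & (a & 1))  =[and_idem →]=  (a & 1)    ⊢ cost 12, within 12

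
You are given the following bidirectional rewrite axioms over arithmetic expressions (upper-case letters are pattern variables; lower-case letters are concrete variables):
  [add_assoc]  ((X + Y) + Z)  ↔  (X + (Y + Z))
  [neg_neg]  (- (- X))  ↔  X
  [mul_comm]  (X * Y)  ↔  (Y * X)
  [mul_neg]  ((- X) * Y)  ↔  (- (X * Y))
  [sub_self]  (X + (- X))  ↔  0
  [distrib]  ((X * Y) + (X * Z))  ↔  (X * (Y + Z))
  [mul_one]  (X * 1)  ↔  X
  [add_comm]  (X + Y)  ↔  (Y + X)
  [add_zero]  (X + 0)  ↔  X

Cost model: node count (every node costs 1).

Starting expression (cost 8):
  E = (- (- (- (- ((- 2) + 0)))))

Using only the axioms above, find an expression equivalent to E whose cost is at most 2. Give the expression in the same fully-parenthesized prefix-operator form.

step 1: neg_neg (→) rewrites (- (- (- ((- 2) + 0)))) into (- ((- 2) + 0)), now (- (- ((- 2) + 0)))
step 2: add_zero (→) rewrites ((- 2) + 0) into (- 2), now (- (- (- 2)))
step 3: neg_neg (→) rewrites (- (- 2)) into 2, reaching cost 2 (bound 2)

(- 2)   [cost 2]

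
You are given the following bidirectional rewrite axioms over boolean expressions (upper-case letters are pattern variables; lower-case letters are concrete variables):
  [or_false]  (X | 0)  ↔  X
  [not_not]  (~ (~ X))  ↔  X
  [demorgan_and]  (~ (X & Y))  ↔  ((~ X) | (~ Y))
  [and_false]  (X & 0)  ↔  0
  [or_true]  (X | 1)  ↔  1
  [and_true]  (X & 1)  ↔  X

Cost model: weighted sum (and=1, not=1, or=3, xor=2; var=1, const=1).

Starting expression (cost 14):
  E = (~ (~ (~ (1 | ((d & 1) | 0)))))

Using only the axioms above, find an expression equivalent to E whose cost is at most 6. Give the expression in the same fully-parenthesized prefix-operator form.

step 1: not_not (→) rewrites (~ (~ (~ (1 | ((d & 1) | 0))))) into (~ (1 | ((d & 1) | 0)))
step 2: and_true (→) rewrites (d & 1) into d, now (~ (1 | (d | 0)))
step 3: or_false (→) rewrites (d | 0) into d, reaching cost 6 (bound 6)

(~ (1 | d))   [cost 6]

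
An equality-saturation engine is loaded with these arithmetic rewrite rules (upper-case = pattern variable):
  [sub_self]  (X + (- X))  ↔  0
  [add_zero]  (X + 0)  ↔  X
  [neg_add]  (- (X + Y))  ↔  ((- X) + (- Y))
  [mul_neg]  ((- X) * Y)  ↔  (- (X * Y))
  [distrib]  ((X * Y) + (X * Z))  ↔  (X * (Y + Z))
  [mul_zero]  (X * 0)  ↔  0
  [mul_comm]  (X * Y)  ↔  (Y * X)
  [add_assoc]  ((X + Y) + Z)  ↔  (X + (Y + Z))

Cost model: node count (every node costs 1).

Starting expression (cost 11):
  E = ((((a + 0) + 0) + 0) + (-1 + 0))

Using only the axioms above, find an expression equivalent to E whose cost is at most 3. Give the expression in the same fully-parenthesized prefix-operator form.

(a + -1)   [cost 3]

(1) (a + 0)  =[add_zero →]=  a    ⊢ (((a + 0) + 0) + (-1 + 0))
(2) (a + 0)  =[add_zero →]=  a    ⊢ ((a + 0) + (-1 + 0))
(3) (a + 0)  =[add_zero →]=  a    ⊢ (a + (-1 + 0))
(4) (-1 + 0)  =[add_zero →]=  -1    ⊢ cost 3, within 3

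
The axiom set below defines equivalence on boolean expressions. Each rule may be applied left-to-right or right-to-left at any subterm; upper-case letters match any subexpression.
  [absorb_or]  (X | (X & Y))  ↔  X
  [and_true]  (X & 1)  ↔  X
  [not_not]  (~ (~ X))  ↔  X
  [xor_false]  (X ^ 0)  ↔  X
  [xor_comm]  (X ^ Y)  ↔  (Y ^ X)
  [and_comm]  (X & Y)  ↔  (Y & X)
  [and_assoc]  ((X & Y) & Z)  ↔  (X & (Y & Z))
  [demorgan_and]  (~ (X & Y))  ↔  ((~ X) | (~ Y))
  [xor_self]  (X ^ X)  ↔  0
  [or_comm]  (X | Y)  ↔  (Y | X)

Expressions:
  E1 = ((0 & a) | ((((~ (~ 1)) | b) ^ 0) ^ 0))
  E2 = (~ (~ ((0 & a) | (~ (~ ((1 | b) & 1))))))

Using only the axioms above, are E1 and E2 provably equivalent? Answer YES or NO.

YES

1. [xor_false →] (((~ (~ 1)) | b) ^ 0)  →  ((~ (~ 1)) | b);  E1 = ((0 & a) | (((~ (~ 1)) | b) ^ 0))
2. [xor_false →] (((~ (~ 1)) | b) ^ 0)  →  ((~ (~ 1)) | b);  E1 = ((0 & a) | ((~ (~ 1)) | b))
3. [not_not →] (~ (~ 1))  →  1;  E1 = ((0 & a) | (1 | b))
4. [not_not ←] (1 | b)  →  (~ (~ (1 | b)));  E1 = ((0 & a) | (~ (~ (1 | b))))
5. [and_true ←] (1 | b)  →  ((1 | b) & 1);  E1 = ((0 & a) | (~ (~ ((1 | b) & 1))))
6. [not_not ←] ((0 & a) | (~ (~ ((1 | b) & 1))))  →  (~ (~ ((0 & a) | (~ (~ ((1 | b) & 1))))));  this is E2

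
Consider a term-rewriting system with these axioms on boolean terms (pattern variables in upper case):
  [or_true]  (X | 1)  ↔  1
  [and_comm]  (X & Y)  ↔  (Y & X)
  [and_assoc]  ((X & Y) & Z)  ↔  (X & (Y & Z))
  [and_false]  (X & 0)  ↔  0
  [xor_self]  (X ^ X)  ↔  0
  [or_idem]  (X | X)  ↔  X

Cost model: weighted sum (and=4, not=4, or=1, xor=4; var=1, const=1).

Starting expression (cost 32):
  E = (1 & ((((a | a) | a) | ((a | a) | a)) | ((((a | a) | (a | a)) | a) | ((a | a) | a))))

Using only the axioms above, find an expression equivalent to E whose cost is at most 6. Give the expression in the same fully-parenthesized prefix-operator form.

(a & 1)   [cost 6]

1. [or_idem →] ((a | a) | (a | a))  →  (a | a);  E = (1 & ((((a | a) | a) | ((a | a) | a)) | (((a | a) | a) | ((a | a) | a))))
2. [or_idem →] ((((a | a) | a) | ((a | a) | a)) | (((a | a) | a) | ((a | a) | a)))  →  (((a | a) | a) | ((a | a) | a));  E = (1 & (((a | a) | a) | ((a | a) | a)))
3. [or_idem →] (((a | a) | a) | ((a | a) | a))  →  ((a | a) | a);  E = (1 & ((a | a) | a))
4. [and_comm →] (1 & ((a | a) | a))  →  (((a | a) | a) & 1)
5. [or_idem →] (a | a)  →  a;  E = ((a | a) & 1)
6. [or_idem →] (a | a)  →  a;  cost 6 ≤ 6, done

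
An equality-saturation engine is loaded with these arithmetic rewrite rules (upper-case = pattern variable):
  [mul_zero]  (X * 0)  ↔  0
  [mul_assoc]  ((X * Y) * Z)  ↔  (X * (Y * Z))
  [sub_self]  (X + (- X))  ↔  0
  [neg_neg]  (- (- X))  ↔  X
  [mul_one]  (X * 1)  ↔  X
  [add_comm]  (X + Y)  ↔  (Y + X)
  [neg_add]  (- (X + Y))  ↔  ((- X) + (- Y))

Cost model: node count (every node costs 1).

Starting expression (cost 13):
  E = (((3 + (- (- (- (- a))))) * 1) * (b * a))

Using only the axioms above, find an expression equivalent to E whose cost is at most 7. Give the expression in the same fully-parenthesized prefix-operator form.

step 1: neg_neg (→) rewrites (- (- (- a))) into (- a), now (((3 + (- (- a))) * 1) * (b * a))
step 2: neg_neg (→) rewrites (- (- a)) into a, now (((3 + a) * 1) * (b * a))
step 3: mul_one (→) rewrites ((3 + a) * 1) into (3 + a), reaching cost 7 (bound 7)

((3 + a) * (b * a))   [cost 7]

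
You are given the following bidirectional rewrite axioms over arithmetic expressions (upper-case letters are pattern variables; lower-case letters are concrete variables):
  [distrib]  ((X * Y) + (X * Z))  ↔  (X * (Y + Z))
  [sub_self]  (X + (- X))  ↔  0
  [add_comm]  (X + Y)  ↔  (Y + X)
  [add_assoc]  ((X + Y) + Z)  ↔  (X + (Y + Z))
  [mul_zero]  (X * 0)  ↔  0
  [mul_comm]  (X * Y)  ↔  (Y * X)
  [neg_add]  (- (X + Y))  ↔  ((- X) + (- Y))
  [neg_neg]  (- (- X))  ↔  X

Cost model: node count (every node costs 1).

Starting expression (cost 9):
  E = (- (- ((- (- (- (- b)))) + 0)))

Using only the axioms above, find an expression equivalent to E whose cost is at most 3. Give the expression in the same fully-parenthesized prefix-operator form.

1. [neg_neg →] (- (- b))  →  b;  E = (- (- ((- (- b)) + 0)))
2. [neg_neg →] (- (- ((- (- b)) + 0)))  →  ((- (- b)) + 0)
3. [neg_neg →] (- (- b))  →  b;  cost 3 ≤ 3, done

(b + 0)   [cost 3]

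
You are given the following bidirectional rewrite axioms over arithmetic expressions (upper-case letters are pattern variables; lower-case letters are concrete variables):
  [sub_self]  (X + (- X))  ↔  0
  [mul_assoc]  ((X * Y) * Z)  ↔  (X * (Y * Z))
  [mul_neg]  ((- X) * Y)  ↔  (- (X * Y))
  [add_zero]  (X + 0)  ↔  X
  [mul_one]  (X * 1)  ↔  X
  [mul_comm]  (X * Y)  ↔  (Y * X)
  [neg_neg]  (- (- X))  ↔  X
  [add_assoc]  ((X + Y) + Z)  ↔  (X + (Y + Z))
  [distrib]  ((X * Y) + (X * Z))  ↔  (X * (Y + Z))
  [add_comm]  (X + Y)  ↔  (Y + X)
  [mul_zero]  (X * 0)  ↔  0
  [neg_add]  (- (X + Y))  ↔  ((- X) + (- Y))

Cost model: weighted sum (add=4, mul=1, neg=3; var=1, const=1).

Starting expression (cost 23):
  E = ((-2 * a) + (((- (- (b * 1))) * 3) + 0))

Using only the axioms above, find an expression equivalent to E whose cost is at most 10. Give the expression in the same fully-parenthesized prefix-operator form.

((-2 * a) + (b * 3))   [cost 10]

1. [add_zero →] (((- (- (b * 1))) * 3) + 0)  →  ((- (- (b * 1))) * 3);  E = ((-2 * a) + ((- (- (b * 1))) * 3))
2. [neg_neg →] (- (- (b * 1)))  →  (b * 1);  E = ((-2 * a) + ((b * 1) * 3))
3. [mul_one →] (b * 1)  →  b;  cost 10 ≤ 10, done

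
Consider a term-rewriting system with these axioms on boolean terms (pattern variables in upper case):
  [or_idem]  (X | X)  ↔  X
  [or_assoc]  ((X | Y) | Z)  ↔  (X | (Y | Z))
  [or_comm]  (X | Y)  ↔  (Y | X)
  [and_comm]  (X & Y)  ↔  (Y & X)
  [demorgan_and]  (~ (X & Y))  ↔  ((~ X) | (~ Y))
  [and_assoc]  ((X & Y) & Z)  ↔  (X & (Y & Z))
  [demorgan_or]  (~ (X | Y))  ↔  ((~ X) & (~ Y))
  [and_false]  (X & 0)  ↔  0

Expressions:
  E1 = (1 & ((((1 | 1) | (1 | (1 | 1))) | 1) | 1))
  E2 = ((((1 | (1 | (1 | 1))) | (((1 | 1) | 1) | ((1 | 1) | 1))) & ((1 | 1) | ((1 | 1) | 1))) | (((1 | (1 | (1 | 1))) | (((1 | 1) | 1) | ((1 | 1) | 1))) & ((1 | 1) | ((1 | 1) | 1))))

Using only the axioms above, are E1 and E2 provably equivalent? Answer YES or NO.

YES

(1) (1 | 1)  =[or_idem →]=  1    ⊢ (1 & ((((1 | 1) | (1 | 1)) | 1) | 1))
(2) ((((1 | 1) | (1 | 1)) | 1) | 1)  =[or_assoc →]=  (((1 | 1) | (1 | 1)) | (1 | 1))    ⊢ (1 & (((1 | 1) | (1 | 1)) | (1 | 1)))
(3) ((1 | 1) | (1 | 1))  =[or_idem →]=  (1 | 1)    ⊢ (1 & ((1 | 1) | (1 | 1)))
(4) (1 | 1)  =[or_idem →]=  1    ⊢ (1 & (1 | (1 | 1)))
(5) (1 | 1)  =[or_idem →]=  1    ⊢ (1 & (1 | 1))
(6) (1 | 1)  =[or_idem →]=  1    ⊢ (1 & 1)
(7) 1  =[or_idem ←]=  (1 | 1)    ⊢ ((1 | 1) & 1)
(8) 1  =[or_idem ←]=  (1 | 1)    ⊢ (((1 | 1) | 1) & 1)
(9) 1  =[or_idem ←]=  (1 | 1)    ⊢ (((1 | 1) | (1 | 1)) & 1)
(10) 1  =[or_idem ←]=  (1 | 1)    ⊢ (((1 | 1) | ((1 | 1) | 1)) & 1)
(11) 1  =[or_idem ←]=  (1 | 1)    ⊢ (((1 | 1) | ((1 | 1) | 1)) & (1 | 1))
(12) 1  =[or_idem ←]=  (1 | 1)    ⊢ (((1 | 1) | ((1 | 1) | 1)) & (1 | (1 | 1)))
(13) 1  =[or_idem ←]=  (1 | 1)    ⊢ (((1 | (1 | 1)) | ((1 | 1) | 1)) & (1 | (1 | 1)))
(14) 1  =[or_idem ←]=  (1 | 1)    ⊢ (((1 | (1 | 1)) | ((1 | 1) | (1 | 1))) & (1 | (1 | 1)))
(15) 1  =[or_idem ←]=  (1 | 1)    ⊢ (((1 | (1 | 1)) | ((1 | 1) | ((1 | 1) | 1))) & (1 | (1 | 1)))
(16) 1  =[or_idem ←]=  (1 | 1)    ⊢ (((1 | (1 | 1)) | ((1 | 1) | ((1 | 1) | 1))) & (1 | ((1 | 1) | 1)))
(17) 1  =[or_idem ←]=  (1 | 1)    ⊢ (((1 | (1 | 1)) | ((1 | 1) | ((1 | 1) | 1))) & ((1 | 1) | ((1 | 1) | 1)))
(18) 1  =[or_idem ←]=  (1 | 1)    ⊢ (((1 | (1 | 1)) | (((1 | 1) | 1) | ((1 | 1) | 1))) & ((1 | 1) | ((1 | 1) | 1)))
(19) 1  =[or_idem ←]=  (1 | 1)    ⊢ (((1 | (1 | (1 | 1))) | (((1 | 1) | 1) | ((1 | 1) | 1))) & ((1 | 1) | ((1 | 1) | 1)))
(20) (((1 | (1 | (1 | 1))) | (((1 | 1) | 1) | ((1 | 1) | 1))) & ((1 | 1) | ((1 | 1) | 1)))  =[or_idem ←]=  ((((1 | (1 | (1 | 1))) | (((1 | 1) | 1) | ((1 | 1) | 1))) & ((1 | 1) | ((1 | 1) | 1))) | (((1 | (1 | (1 | 1))) | (((1 | 1) | 1) | ((1 | 1) | 1))) & ((1 | 1) | ((1 | 1) | 1))))    ⊢ E2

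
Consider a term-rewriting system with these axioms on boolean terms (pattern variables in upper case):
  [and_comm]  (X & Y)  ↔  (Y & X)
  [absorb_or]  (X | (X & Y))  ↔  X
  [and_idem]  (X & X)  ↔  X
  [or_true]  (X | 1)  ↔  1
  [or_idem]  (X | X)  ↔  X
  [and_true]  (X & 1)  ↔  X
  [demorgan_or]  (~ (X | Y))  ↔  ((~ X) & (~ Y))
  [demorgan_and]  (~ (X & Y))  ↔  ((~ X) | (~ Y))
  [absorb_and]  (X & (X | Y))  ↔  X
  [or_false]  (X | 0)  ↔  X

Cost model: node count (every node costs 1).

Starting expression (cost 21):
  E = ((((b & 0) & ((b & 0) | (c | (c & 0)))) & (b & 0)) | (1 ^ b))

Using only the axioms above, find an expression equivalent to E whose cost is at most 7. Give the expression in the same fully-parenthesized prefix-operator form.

1. [absorb_or →] (c | (c & 0))  →  c;  E = ((((b & 0) & ((b & 0) | c)) & (b & 0)) | (1 ^ b))
2. [absorb_and →] ((b & 0) & ((b & 0) | c))  →  (b & 0);  E = (((b & 0) & (b & 0)) | (1 ^ b))
3. [and_idem →] ((b & 0) & (b & 0))  →  (b & 0);  cost 7 ≤ 7, done

((b & 0) | (1 ^ b))   [cost 7]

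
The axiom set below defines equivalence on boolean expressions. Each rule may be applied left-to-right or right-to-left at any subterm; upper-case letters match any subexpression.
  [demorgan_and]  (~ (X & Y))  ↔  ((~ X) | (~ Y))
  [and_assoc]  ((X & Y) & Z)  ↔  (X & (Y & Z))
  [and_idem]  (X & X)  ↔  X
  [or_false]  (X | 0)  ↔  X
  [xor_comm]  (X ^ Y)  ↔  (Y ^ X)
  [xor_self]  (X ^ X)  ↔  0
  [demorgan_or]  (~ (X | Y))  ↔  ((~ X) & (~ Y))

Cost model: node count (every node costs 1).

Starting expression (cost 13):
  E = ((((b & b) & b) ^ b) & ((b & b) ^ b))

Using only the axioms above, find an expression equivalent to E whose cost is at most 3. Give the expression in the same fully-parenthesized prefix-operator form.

(b ^ b)   [cost 3]

1. [and_idem →] (b & b)  →  b;  E = (((b & b) ^ b) & ((b & b) ^ b))
2. [and_idem →] (((b & b) ^ b) & ((b & b) ^ b))  →  ((b & b) ^ b)
3. [and_idem →] (b & b)  →  b;  cost 3 ≤ 3, done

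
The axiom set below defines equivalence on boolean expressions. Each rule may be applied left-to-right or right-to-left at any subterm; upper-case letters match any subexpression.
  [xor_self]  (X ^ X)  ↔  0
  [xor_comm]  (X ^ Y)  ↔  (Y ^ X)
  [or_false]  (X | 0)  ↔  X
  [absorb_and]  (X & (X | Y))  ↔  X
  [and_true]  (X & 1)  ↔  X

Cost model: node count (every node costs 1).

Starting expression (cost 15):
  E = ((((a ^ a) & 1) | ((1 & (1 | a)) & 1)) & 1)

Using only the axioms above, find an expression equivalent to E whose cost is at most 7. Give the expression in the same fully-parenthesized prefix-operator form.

1. [and_true →] ((((a ^ a) & 1) | ((1 & (1 | a)) & 1)) & 1)  →  (((a ^ a) & 1) | ((1 & (1 | a)) & 1))
2. [absorb_and →] (1 & (1 | a))  →  1;  E = (((a ^ a) & 1) | (1 & 1))
3. [and_true →] ((a ^ a) & 1)  →  (a ^ a);  cost 7 ≤ 7, done

((a ^ a) | (1 & 1))   [cost 7]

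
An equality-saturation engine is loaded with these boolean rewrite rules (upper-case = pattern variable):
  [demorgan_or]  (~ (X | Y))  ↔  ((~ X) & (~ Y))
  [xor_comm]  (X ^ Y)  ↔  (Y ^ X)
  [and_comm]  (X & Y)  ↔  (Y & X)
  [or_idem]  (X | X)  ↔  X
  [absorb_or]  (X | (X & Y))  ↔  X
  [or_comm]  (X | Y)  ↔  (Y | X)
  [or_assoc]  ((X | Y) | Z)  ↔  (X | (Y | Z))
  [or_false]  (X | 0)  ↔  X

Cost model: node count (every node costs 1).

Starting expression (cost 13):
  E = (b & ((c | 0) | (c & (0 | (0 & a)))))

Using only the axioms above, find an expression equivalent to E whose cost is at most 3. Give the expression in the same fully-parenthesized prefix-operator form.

(b & c)   [cost 3]

(1) (0 | (0 & a))  =[absorb_or →]=  0    ⊢ (b & ((c | 0) | (c & 0)))
(2) (c | 0)  =[or_false →]=  c    ⊢ (b & (c | (c & 0)))
(3) (c | (c & 0))  =[absorb_or →]=  c    ⊢ cost 3, within 3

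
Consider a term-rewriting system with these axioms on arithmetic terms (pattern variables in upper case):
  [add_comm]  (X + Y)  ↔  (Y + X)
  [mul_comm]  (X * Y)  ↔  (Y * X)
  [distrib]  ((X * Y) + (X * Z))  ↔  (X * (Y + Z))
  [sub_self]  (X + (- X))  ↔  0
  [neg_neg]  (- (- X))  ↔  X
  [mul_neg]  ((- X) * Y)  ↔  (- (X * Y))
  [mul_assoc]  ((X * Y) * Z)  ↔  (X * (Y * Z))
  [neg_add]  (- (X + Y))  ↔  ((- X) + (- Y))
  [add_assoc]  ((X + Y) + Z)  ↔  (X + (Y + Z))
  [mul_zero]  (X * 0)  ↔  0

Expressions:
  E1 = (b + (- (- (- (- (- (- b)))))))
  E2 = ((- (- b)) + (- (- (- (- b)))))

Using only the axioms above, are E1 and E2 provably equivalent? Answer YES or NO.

1. [neg_neg →] (- (- (- (- (- b)))))  →  (- (- (- b)));  E1 = (b + (- (- (- (- b)))))
2. [neg_neg ←] b  →  (- (- b));  this is E2

YES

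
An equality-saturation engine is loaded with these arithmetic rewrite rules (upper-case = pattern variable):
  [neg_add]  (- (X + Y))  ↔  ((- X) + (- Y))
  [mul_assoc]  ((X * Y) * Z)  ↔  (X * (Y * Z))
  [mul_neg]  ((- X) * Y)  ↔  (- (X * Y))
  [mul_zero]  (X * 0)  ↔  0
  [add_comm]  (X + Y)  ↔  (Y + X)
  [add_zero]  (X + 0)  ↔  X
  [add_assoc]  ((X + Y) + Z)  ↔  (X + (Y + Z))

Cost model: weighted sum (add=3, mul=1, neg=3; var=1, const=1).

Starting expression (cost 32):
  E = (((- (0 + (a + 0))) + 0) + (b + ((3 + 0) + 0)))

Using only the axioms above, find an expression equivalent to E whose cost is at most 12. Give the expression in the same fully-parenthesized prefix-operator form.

1. [add_zero →] (a + 0)  →  a;  E = (((- (0 + a)) + 0) + (b + ((3 + 0) + 0)))
2. [add_comm →] (0 + a)  →  (a + 0);  E = (((- (a + 0)) + 0) + (b + ((3 + 0) + 0)))
3. [add_zero →] ((3 + 0) + 0)  →  (3 + 0);  E = (((- (a + 0)) + 0) + (b + (3 + 0)))
4. [add_zero →] (a + 0)  →  a;  E = (((- a) + 0) + (b + (3 + 0)))
5. [add_zero →] (3 + 0)  →  3;  E = (((- a) + 0) + (b + 3))
6. [add_zero →] ((- a) + 0)  →  (- a);  cost 12 ≤ 12, done

((- a) + (b + 3))   [cost 12]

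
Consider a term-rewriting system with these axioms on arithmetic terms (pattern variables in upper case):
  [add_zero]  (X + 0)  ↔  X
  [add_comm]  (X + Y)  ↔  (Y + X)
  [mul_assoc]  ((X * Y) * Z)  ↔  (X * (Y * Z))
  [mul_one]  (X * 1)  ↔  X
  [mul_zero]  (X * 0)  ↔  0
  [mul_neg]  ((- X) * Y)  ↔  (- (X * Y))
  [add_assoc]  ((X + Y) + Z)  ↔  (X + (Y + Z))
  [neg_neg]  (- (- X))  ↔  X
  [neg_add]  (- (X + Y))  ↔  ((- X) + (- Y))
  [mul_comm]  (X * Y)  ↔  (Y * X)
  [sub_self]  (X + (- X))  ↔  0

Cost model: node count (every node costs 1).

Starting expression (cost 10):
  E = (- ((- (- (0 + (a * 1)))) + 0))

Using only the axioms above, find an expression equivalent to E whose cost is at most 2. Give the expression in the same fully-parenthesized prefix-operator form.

step 1: add_zero (→) rewrites ((- (- (0 + (a * 1)))) + 0) into (- (- (0 + (a * 1)))), now (- (- (- (0 + (a * 1)))))
step 2: neg_neg (→) rewrites (- (- (0 + (a * 1)))) into (0 + (a * 1)), now (- (0 + (a * 1)))
step 3: add_comm (→) rewrites (0 + (a * 1)) into ((a * 1) + 0), now (- ((a * 1) + 0))
step 4: mul_one (→) rewrites (a * 1) into a, now (- (a + 0))
step 5: add_zero (→) rewrites (a + 0) into a, reaching cost 2 (bound 2)

(- a)   [cost 2]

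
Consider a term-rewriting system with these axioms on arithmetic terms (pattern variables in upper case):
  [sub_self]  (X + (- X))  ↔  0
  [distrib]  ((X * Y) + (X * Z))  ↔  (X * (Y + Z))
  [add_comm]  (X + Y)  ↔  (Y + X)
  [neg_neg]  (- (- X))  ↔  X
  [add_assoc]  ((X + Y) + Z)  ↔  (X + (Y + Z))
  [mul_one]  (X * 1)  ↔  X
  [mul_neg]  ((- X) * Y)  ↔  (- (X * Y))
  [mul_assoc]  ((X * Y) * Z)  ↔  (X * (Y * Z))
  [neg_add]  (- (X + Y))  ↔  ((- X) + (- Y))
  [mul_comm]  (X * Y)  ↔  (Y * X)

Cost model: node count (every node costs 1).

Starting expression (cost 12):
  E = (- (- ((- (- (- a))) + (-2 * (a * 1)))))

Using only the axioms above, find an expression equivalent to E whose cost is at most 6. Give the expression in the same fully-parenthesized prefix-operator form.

step 1: neg_neg (→) rewrites (- (- ((- (- (- a))) + (-2 * (a * 1))))) into ((- (- (- a))) + (-2 * (a * 1)))
step 2: mul_one (→) rewrites (a * 1) into a, now ((- (- (- a))) + (-2 * a))
step 3: neg_neg (→) rewrites (- (- (- a))) into (- a), reaching cost 6 (bound 6)

((- a) + (-2 * a))   [cost 6]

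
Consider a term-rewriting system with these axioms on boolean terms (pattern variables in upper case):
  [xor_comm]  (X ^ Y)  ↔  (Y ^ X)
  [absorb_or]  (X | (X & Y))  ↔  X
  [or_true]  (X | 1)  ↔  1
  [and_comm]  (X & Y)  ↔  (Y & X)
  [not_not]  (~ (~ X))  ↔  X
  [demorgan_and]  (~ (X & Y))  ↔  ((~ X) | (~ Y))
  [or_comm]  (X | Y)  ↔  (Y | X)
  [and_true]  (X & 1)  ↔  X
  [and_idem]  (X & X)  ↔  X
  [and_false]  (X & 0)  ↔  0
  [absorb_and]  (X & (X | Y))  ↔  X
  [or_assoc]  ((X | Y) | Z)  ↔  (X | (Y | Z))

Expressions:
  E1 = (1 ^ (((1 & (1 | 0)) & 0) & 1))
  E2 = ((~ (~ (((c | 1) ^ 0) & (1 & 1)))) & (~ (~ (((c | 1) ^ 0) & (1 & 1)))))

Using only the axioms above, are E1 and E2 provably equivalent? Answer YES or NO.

step 1: absorb_and (→) rewrites (1 & (1 | 0)) into 1, now (1 ^ ((1 & 0) & 1))
step 2: and_false (→) rewrites (1 & 0) into 0, now (1 ^ (0 & 1))
step 3: and_true (→) rewrites (0 & 1) into 0, now (1 ^ 0)
step 4: and_true (←) rewrites (1 ^ 0) into ((1 ^ 0) & 1)
step 5: and_true (←) rewrites 1 into (1 & 1), now ((1 ^ 0) & (1 & 1))
step 6: not_not (←) rewrites ((1 ^ 0) & (1 & 1)) into (~ (~ ((1 ^ 0) & (1 & 1))))
step 7: or_true (←) rewrites 1 into (c | 1), now (~ (~ (((c | 1) ^ 0) & (1 & 1))))
step 8: and_idem (←) rewrites (~ (~ (((c | 1) ^ 0) & (1 & 1)))) into ((~ (~ (((c | 1) ^ 0) & (1 & 1)))) & (~ (~ (((c | 1) ^ 0) & (1 & 1))))), which is E2

YES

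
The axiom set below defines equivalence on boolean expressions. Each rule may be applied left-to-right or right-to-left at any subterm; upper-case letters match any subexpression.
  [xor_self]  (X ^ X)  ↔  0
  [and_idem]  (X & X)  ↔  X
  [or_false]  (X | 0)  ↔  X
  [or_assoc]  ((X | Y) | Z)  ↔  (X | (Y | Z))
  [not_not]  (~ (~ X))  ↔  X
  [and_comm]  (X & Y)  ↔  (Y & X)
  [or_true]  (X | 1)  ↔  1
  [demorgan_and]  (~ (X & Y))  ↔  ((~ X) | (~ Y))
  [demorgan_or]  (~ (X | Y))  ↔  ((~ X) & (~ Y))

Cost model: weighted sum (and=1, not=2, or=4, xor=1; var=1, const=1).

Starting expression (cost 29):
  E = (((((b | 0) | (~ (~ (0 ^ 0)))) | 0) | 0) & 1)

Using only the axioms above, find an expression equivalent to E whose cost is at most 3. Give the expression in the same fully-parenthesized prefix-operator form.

(1) (~ (~ (0 ^ 0)))  =[not_not →]=  (0 ^ 0)    ⊢ (((((b | 0) | (0 ^ 0)) | 0) | 0) & 1)
(2) (b | 0)  =[or_false →]=  b    ⊢ ((((b | (0 ^ 0)) | 0) | 0) & 1)
(3) (0 ^ 0)  =[xor_self →]=  0    ⊢ ((((b | 0) | 0) | 0) & 1)
(4) ((b | 0) | 0)  =[or_false →]=  (b | 0)    ⊢ (((b | 0) | 0) & 1)
(5) (b | 0)  =[or_false →]=  b    ⊢ ((b | 0) & 1)
(6) (b | 0)  =[or_false →]=  b    ⊢ cost 3, within 3

(b & 1)   [cost 3]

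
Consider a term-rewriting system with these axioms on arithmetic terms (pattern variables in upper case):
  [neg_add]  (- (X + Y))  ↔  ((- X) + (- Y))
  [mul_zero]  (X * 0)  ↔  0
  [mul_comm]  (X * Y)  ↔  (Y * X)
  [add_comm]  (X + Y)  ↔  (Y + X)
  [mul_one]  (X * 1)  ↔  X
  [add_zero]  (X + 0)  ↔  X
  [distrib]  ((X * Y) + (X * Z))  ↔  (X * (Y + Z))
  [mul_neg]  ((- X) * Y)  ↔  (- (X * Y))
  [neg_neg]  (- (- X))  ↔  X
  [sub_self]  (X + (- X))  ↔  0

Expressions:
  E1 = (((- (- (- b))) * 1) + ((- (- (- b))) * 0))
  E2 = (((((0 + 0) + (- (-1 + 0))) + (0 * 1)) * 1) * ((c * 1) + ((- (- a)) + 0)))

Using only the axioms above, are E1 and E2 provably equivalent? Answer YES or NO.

The axioms are sound identities: if E1 ↔* E2 then E1 and E2 evaluate identically under any assignment.
Under a=0, b=0, c=1: E1 evaluates to 0, E2 to 1. Distinct ⇒ no rewrite sequence connects them.

NO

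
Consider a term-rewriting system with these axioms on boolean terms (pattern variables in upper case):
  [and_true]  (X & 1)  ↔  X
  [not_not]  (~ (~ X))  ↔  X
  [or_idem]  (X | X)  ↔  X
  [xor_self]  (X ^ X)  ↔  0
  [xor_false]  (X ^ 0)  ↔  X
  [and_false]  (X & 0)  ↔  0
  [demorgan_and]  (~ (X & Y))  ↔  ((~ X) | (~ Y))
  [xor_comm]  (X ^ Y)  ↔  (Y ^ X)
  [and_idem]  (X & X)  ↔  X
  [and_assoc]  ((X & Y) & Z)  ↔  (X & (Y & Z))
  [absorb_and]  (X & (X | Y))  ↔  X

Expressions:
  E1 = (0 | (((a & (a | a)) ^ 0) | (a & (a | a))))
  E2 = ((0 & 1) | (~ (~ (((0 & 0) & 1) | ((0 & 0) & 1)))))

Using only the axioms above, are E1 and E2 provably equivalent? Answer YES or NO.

All listed rules preserve value, hence provable equivalence implies equal values everywhere; look for a separating assignment.
a=1 gives E1 ↦ 1, E2 ↦ 0; values differ ⇒ not provably equivalent.

NO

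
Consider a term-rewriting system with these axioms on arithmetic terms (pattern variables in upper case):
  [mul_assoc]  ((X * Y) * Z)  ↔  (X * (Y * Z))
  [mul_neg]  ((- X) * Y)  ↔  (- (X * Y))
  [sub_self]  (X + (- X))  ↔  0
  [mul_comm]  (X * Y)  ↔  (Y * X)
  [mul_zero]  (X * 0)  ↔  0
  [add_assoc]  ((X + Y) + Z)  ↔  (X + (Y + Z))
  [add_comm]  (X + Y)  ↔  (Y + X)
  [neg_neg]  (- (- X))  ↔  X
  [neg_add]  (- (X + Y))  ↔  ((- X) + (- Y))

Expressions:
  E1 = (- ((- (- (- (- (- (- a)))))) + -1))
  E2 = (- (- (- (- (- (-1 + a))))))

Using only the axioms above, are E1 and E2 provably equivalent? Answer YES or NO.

step 1: neg_neg (→) rewrites (- (- a)) into a, now (- ((- (- (- (- a)))) + -1))
step 2: neg_neg (→) rewrites (- (- (- a))) into (- a), now (- ((- (- a)) + -1))
step 3: neg_neg (→) rewrites (- (- a)) into a, now (- (a + -1))
step 4: neg_neg (←) rewrites (a + -1) into (- (- (a + -1))), now (- (- (- (a + -1))))
step 5: add_comm (→) rewrites (a + -1) into (-1 + a), now (- (- (- (-1 + a))))
step 6: neg_neg (←) rewrites (- (-1 + a)) into (- (- (- (-1 + a)))), which is E2

YES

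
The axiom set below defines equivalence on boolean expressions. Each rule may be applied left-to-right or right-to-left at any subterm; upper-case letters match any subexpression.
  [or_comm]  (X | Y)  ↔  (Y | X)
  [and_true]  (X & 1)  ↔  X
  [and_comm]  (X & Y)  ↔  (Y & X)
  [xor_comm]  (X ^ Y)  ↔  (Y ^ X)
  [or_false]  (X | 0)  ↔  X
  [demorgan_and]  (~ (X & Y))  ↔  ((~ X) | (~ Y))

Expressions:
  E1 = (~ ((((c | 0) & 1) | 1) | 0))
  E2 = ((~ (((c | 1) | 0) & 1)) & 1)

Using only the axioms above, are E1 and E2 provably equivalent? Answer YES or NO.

(1) ((((c | 0) & 1) | 1) | 0)  =[or_false →]=  (((c | 0) & 1) | 1)    ⊢ (~ (((c | 0) & 1) | 1))
(2) ((c | 0) & 1)  =[and_true →]=  (c | 0)    ⊢ (~ ((c | 0) | 1))
(3) (c | 0)  =[or_false →]=  c    ⊢ (~ (c | 1))
(4) (c | 1)  =[or_false ←]=  ((c | 1) | 0)    ⊢ (~ ((c | 1) | 0))
(5) (~ ((c | 1) | 0))  =[and_true ←]=  ((~ ((c | 1) | 0)) & 1)
(6) ((c | 1) | 0)  =[and_true ←]=  (((c | 1) | 0) & 1)    ⊢ E2

YES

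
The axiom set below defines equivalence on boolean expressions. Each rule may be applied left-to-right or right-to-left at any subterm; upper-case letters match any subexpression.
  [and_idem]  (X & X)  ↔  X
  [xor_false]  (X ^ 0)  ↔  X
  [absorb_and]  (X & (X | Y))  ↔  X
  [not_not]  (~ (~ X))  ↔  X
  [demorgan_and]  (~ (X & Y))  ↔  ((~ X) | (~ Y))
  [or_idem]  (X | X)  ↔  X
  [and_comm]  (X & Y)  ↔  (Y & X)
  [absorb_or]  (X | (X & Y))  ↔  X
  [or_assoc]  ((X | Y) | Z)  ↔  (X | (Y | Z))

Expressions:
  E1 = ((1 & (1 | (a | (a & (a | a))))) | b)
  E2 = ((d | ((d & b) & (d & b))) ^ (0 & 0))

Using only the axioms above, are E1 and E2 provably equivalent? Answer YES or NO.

All listed rules preserve value, hence provable equivalence implies equal values everywhere; look for a separating assignment.
a=0, b=0, d=0 gives E1 ↦ 1, E2 ↦ 0; values differ ⇒ not provably equivalent.

NO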